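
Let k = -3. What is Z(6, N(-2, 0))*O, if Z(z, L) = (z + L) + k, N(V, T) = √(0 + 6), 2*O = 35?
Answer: 105/2 + 35*√6/2 ≈ 95.366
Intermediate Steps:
O = 35/2 (O = (½)*35 = 35/2 ≈ 17.500)
N(V, T) = √6
Z(z, L) = -3 + L + z (Z(z, L) = (z + L) - 3 = (L + z) - 3 = -3 + L + z)
Z(6, N(-2, 0))*O = (-3 + √6 + 6)*(35/2) = (3 + √6)*(35/2) = 105/2 + 35*√6/2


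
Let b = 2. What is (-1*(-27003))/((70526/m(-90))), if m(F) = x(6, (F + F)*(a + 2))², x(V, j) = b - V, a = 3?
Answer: 216024/35263 ≈ 6.1261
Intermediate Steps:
x(V, j) = 2 - V
m(F) = 16 (m(F) = (2 - 1*6)² = (2 - 6)² = (-4)² = 16)
(-1*(-27003))/((70526/m(-90))) = (-1*(-27003))/((70526/16)) = 27003/((70526*(1/16))) = 27003/(35263/8) = 27003*(8/35263) = 216024/35263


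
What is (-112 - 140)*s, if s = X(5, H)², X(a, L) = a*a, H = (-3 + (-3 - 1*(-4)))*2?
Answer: -157500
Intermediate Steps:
H = -4 (H = (-3 + (-3 + 4))*2 = (-3 + 1)*2 = -2*2 = -4)
X(a, L) = a²
s = 625 (s = (5²)² = 25² = 625)
(-112 - 140)*s = (-112 - 140)*625 = -252*625 = -157500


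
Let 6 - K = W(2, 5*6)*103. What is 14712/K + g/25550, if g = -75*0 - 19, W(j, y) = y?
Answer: -31329183/6566350 ≈ -4.7712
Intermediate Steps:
K = -3084 (K = 6 - 5*6*103 = 6 - 30*103 = 6 - 1*3090 = 6 - 3090 = -3084)
g = -19 (g = -15*0 - 19 = 0 - 19 = -19)
14712/K + g/25550 = 14712/(-3084) - 19/25550 = 14712*(-1/3084) - 19*1/25550 = -1226/257 - 19/25550 = -31329183/6566350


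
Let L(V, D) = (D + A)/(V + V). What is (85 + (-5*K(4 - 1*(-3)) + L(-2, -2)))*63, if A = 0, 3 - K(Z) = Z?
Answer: 13293/2 ≈ 6646.5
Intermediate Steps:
K(Z) = 3 - Z
L(V, D) = D/(2*V) (L(V, D) = (D + 0)/(V + V) = D/((2*V)) = D*(1/(2*V)) = D/(2*V))
(85 + (-5*K(4 - 1*(-3)) + L(-2, -2)))*63 = (85 + (-5*(3 - (4 - 1*(-3))) + (½)*(-2)/(-2)))*63 = (85 + (-5*(3 - (4 + 3)) + (½)*(-2)*(-½)))*63 = (85 + (-5*(3 - 1*7) + ½))*63 = (85 + (-5*(3 - 7) + ½))*63 = (85 + (-5*(-4) + ½))*63 = (85 + (20 + ½))*63 = (85 + 41/2)*63 = (211/2)*63 = 13293/2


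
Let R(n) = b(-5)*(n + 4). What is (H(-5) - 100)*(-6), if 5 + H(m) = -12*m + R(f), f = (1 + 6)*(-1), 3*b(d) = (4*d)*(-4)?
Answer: 750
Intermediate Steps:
b(d) = -16*d/3 (b(d) = ((4*d)*(-4))/3 = (-16*d)/3 = -16*d/3)
f = -7 (f = 7*(-1) = -7)
R(n) = 320/3 + 80*n/3 (R(n) = (-16/3*(-5))*(n + 4) = 80*(4 + n)/3 = 320/3 + 80*n/3)
H(m) = -85 - 12*m (H(m) = -5 + (-12*m + (320/3 + (80/3)*(-7))) = -5 + (-12*m + (320/3 - 560/3)) = -5 + (-12*m - 80) = -5 + (-80 - 12*m) = -85 - 12*m)
(H(-5) - 100)*(-6) = ((-85 - 12*(-5)) - 100)*(-6) = ((-85 + 60) - 100)*(-6) = (-25 - 100)*(-6) = -125*(-6) = 750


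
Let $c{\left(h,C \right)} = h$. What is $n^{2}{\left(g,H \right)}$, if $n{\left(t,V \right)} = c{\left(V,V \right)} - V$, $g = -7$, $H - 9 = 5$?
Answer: $0$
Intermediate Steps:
$H = 14$ ($H = 9 + 5 = 14$)
$n{\left(t,V \right)} = 0$ ($n{\left(t,V \right)} = V - V = 0$)
$n^{2}{\left(g,H \right)} = 0^{2} = 0$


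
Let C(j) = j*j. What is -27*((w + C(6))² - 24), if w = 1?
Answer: -36315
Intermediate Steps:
C(j) = j²
-27*((w + C(6))² - 24) = -27*((1 + 6²)² - 24) = -27*((1 + 36)² - 24) = -27*(37² - 24) = -27*(1369 - 24) = -27*1345 = -36315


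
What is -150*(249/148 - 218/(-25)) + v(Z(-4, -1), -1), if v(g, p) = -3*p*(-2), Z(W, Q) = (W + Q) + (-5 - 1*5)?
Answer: -115911/74 ≈ -1566.4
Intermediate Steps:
Z(W, Q) = -10 + Q + W (Z(W, Q) = (Q + W) + (-5 - 5) = (Q + W) - 10 = -10 + Q + W)
v(g, p) = 6*p
-150*(249/148 - 218/(-25)) + v(Z(-4, -1), -1) = -150*(249/148 - 218/(-25)) + 6*(-1) = -150*(249*(1/148) - 218*(-1/25)) - 6 = -150*(249/148 + 218/25) - 6 = -150*38489/3700 - 6 = -115467/74 - 6 = -115911/74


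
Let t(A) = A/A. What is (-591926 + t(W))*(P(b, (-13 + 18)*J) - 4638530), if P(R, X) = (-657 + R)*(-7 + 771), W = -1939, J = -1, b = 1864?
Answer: 2199819415350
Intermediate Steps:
t(A) = 1
P(R, X) = -501948 + 764*R (P(R, X) = (-657 + R)*764 = -501948 + 764*R)
(-591926 + t(W))*(P(b, (-13 + 18)*J) - 4638530) = (-591926 + 1)*((-501948 + 764*1864) - 4638530) = -591925*((-501948 + 1424096) - 4638530) = -591925*(922148 - 4638530) = -591925*(-3716382) = 2199819415350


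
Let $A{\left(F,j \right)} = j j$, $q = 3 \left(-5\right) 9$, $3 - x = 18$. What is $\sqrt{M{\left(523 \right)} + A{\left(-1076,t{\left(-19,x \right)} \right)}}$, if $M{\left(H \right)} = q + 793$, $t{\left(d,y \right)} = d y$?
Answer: $\sqrt{81883} \approx 286.15$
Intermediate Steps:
$x = -15$ ($x = 3 - 18 = -15$)
$q = -135$ ($q = \left(-15\right) 9 = -135$)
$M{\left(H \right)} = 658$ ($M{\left(H \right)} = -135 + 793 = 658$)
$A{\left(F,j \right)} = j^{2}$
$\sqrt{M{\left(523 \right)} + A{\left(-1076,t{\left(-19,x \right)} \right)}} = \sqrt{658 + \left(\left(-19\right) \left(-15\right)\right)^{2}} = \sqrt{658 + 285^{2}} = \sqrt{658 + 81225} = \sqrt{81883}$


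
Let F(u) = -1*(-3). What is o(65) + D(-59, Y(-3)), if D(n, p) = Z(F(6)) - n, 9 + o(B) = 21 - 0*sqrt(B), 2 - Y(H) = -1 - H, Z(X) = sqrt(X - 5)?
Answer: 71 + I*sqrt(2) ≈ 71.0 + 1.4142*I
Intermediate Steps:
F(u) = 3
Z(X) = sqrt(-5 + X)
Y(H) = 3 + H (Y(H) = 2 - (-1 - H) = 2 + (1 + H) = 3 + H)
o(B) = 12 (o(B) = -9 + (21 - 0*sqrt(B)) = -9 + (21 - 1*0) = -9 + (21 + 0) = -9 + 21 = 12)
D(n, p) = -n + I*sqrt(2) (D(n, p) = sqrt(-5 + 3) - n = sqrt(-2) - n = I*sqrt(2) - n = -n + I*sqrt(2))
o(65) + D(-59, Y(-3)) = 12 + (-1*(-59) + I*sqrt(2)) = 12 + (59 + I*sqrt(2)) = 71 + I*sqrt(2)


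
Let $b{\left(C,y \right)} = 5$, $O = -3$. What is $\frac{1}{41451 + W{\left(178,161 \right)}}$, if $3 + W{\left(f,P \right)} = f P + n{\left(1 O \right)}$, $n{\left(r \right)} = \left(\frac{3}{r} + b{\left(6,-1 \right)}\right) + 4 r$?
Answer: $\frac{1}{70098} \approx 1.4266 \cdot 10^{-5}$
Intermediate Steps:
$n{\left(r \right)} = 5 + \frac{3}{r} + 4 r$ ($n{\left(r \right)} = \left(\frac{3}{r} + 5\right) + 4 r = \left(5 + \frac{3}{r}\right) + 4 r = 5 + \frac{3}{r} + 4 r$)
$W{\left(f,P \right)} = -11 + P f$ ($W{\left(f,P \right)} = -3 + \left(f P + \left(5 + \frac{3}{1 \left(-3\right)} + 4 \cdot 1 \left(-3\right)\right)\right) = -3 + \left(P f + \left(5 + \frac{3}{-3} + 4 \left(-3\right)\right)\right) = -3 + \left(P f + \left(5 + 3 \left(- \frac{1}{3}\right) - 12\right)\right) = -3 + \left(P f - 8\right) = -3 + \left(-8 + P f\right) = -11 + P f$)
$\frac{1}{41451 + W{\left(178,161 \right)}} = \frac{1}{41451 + \left(-11 + 161 \cdot 178\right)} = \frac{1}{41451 + \left(-11 + 28658\right)} = \frac{1}{41451 + 28647} = \frac{1}{70098}$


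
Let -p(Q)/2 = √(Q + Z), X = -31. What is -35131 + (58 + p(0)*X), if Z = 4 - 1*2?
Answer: -35073 + 62*√2 ≈ -34985.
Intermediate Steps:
Z = 2 (Z = 4 - 2 = 2)
p(Q) = -2*√(2 + Q) (p(Q) = -2*√(Q + 2) = -2*√(2 + Q))
-35131 + (58 + p(0)*X) = -35131 + (58 - 2*√(2 + 0)*(-31)) = -35131 + (58 - 2*√2*(-31)) = -35131 + (58 + 62*√2) = -35073 + 62*√2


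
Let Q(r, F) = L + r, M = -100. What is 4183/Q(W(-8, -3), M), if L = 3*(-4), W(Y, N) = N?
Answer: -4183/15 ≈ -278.87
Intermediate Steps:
L = -12
Q(r, F) = -12 + r
4183/Q(W(-8, -3), M) = 4183/(-12 - 3) = 4183/(-15) = 4183*(-1/15) = -4183/15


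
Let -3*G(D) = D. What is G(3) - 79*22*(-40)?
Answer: 69519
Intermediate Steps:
G(D) = -D/3
G(3) - 79*22*(-40) = -⅓*3 - 79*22*(-40) = -1 - 1738*(-40) = -1 + 69520 = 69519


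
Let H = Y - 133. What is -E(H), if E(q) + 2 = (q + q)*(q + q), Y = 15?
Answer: -55694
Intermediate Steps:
H = -118 (H = 15 - 133 = -118)
E(q) = -2 + 4*q**2 (E(q) = -2 + (q + q)*(q + q) = -2 + (2*q)*(2*q) = -2 + 4*q**2)
-E(H) = -(-2 + 4*(-118)**2) = -(-2 + 4*13924) = -(-2 + 55696) = -1*55694 = -55694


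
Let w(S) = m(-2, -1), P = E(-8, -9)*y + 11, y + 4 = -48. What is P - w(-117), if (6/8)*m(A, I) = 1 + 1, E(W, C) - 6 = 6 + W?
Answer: -599/3 ≈ -199.67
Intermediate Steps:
y = -52 (y = -4 - 48 = -52)
E(W, C) = 12 + W (E(W, C) = 6 + (6 + W) = 12 + W)
m(A, I) = 8/3 (m(A, I) = 4*(1 + 1)/3 = (4/3)*2 = 8/3)
P = -197 (P = (12 - 8)*(-52) + 11 = 4*(-52) + 11 = -208 + 11 = -197)
w(S) = 8/3
P - w(-117) = -197 - 1*8/3 = -197 - 8/3 = -599/3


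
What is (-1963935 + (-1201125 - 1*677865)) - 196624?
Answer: -4039549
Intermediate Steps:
(-1963935 + (-1201125 - 1*677865)) - 196624 = (-1963935 + (-1201125 - 677865)) - 196624 = (-1963935 - 1878990) - 196624 = -3842925 - 196624 = -4039549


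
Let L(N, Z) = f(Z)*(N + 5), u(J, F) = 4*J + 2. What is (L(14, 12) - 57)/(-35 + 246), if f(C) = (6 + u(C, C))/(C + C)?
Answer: -38/633 ≈ -0.060032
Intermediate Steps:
u(J, F) = 2 + 4*J
f(C) = (8 + 4*C)/(2*C) (f(C) = (6 + (2 + 4*C))/(C + C) = (8 + 4*C)/((2*C)) = (8 + 4*C)*(1/(2*C)) = (8 + 4*C)/(2*C))
L(N, Z) = (2 + 4/Z)*(5 + N) (L(N, Z) = (2 + 4/Z)*(N + 5) = (2 + 4/Z)*(5 + N))
(L(14, 12) - 57)/(-35 + 246) = (2*(2 + 12)*(5 + 14)/12 - 57)/(-35 + 246) = (2*(1/12)*14*19 - 57)/211 = (133/3 - 57)*(1/211) = -38/3*1/211 = -38/633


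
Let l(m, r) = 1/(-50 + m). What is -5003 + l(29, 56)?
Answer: -105064/21 ≈ -5003.0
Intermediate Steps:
-5003 + l(29, 56) = -5003 + 1/(-50 + 29) = -5003 + 1/(-21) = -5003 - 1/21 = -105064/21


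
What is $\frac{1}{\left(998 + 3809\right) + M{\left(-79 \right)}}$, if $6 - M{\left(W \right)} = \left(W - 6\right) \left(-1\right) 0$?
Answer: $\frac{1}{4813} \approx 0.00020777$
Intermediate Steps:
$M{\left(W \right)} = 6$ ($M{\left(W \right)} = 6 - \left(W - 6\right) \left(-1\right) 0 = 6 - \left(-6 + W\right) \left(-1\right) 0 = 6 - \left(6 - W\right) 0 = 6 - 0 = 6 + 0 = 6$)
$\frac{1}{\left(998 + 3809\right) + M{\left(-79 \right)}} = \frac{1}{\left(998 + 3809\right) + 6} = \frac{1}{4807 + 6} = \frac{1}{4813}$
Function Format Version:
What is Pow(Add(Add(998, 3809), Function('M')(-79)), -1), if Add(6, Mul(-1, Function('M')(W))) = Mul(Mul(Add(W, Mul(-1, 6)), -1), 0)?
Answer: Rational(1, 4813) ≈ 0.00020777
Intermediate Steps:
Function('M')(W) = 6 (Function('M')(W) = Add(6, Mul(-1, Mul(Mul(Add(W, Mul(-1, 6)), -1), 0))) = Add(6, Mul(-1, Mul(Mul(Add(W, -6), -1), 0))) = Add(6, Mul(-1, Mul(Mul(Add(-6, W), -1), 0))) = Add(6, Mul(-1, Mul(Add(6, Mul(-1, W)), 0))) = Add(6, Mul(-1, 0)) = Add(6, 0) = 6)
Pow(Add(Add(998, 3809), Function('M')(-79)), -1) = Pow(Add(Add(998, 3809), 6), -1) = Pow(Add(4807, 6), -1) = Pow(4813, -1) = Rational(1, 4813)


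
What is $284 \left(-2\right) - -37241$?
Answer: $36673$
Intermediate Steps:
$284 \left(-2\right) - -37241 = -568 + 37241 = 36673$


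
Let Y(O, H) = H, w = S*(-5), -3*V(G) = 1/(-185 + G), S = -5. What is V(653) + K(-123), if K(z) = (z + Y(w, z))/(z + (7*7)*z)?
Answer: 1379/35100 ≈ 0.039288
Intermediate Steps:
V(G) = -1/(3*(-185 + G))
w = 25 (w = -5*(-5) = 25)
K(z) = 1/25 (K(z) = (z + z)/(z + (7*7)*z) = (2*z)/(z + 49*z) = (2*z)/((50*z)) = (2*z)*(1/(50*z)) = 1/25)
V(653) + K(-123) = -1/(-555 + 3*653) + 1/25 = -1/(-555 + 1959) + 1/25 = -1/1404 + 1/25 = 1379/35100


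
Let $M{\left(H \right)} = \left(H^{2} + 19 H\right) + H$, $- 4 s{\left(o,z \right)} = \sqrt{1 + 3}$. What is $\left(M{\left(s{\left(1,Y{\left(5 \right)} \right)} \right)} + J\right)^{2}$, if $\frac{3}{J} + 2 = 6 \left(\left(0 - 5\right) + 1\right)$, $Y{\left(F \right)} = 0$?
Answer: $\frac{263169}{2704} \approx 97.326$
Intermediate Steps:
$s{\left(o,z \right)} = - \frac{1}{2}$ ($s{\left(o,z \right)} = - \frac{\sqrt{1 + 3}}{4} = - \frac{\sqrt{4}}{4} = \left(- \frac{1}{4}\right) 2 = - \frac{1}{2}$)
$M{\left(H \right)} = H^{2} + 20 H$
$J = - \frac{3}{26}$ ($J = \frac{3}{-2 + 6 \left(\left(0 - 5\right) + 1\right)} = \frac{3}{-2 + 6 \left(-5 + 1\right)} = \frac{3}{-2 + 6 \left(-4\right)} = \frac{3}{-2 - 24} = \frac{3}{-26} = 3 \left(- \frac{1}{26}\right) = - \frac{3}{26} \approx -0.11538$)
$\left(M{\left(s{\left(1,Y{\left(5 \right)} \right)} \right)} + J\right)^{2} = \left(- \frac{20 - \frac{1}{2}}{2} - \frac{3}{26}\right)^{2} = \left(\left(- \frac{1}{2}\right) \frac{39}{2} - \frac{3}{26}\right)^{2} = \left(- \frac{39}{4} - \frac{3}{26}\right)^{2} = \left(- \frac{513}{52}\right)^{2} = \frac{263169}{2704}$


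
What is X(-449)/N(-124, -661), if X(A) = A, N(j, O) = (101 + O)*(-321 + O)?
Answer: -449/549920 ≈ -0.00081648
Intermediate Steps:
N(j, O) = (-321 + O)*(101 + O)
X(-449)/N(-124, -661) = -449/(-32421 + (-661)² - 220*(-661)) = -449/(-32421 + 436921 + 145420) = -449/549920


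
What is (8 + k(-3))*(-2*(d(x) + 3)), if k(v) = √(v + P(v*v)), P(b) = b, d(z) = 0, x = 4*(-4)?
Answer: -48 - 6*√6 ≈ -62.697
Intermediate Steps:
x = -16
k(v) = √(v + v²) (k(v) = √(v + v*v) = √(v + v²))
(8 + k(-3))*(-2*(d(x) + 3)) = (8 + √(-3*(1 - 3)))*(-2*(0 + 3)) = (8 + √(-3*(-2)))*(-2*3) = (8 + √6)*(-6) = -48 - 6*√6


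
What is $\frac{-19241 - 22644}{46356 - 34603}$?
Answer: $- \frac{41885}{11753} \approx -3.5638$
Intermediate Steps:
$\frac{-19241 - 22644}{46356 - 34603} = - \frac{41885}{11753}$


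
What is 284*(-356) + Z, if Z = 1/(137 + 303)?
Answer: -44485759/440 ≈ -1.0110e+5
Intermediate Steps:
Z = 1/440 ≈ 0.0022727
284*(-356) + Z = 284*(-356) + 1/440 = -101104 + 1/440 = -44485759/440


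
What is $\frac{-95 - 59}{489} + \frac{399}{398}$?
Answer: $\frac{133819}{194622} \approx 0.68758$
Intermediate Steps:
$\frac{-95 - 59}{489} + \frac{399}{398} = \left(-95 - 59\right) \frac{1}{489} + 399 \cdot \frac{1}{398} = \left(-154\right) \frac{1}{489} + \frac{399}{398} = - \frac{154}{489} + \frac{399}{398} = \frac{133819}{194622}$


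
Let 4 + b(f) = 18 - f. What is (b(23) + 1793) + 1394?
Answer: 3178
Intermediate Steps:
b(f) = 14 - f (b(f) = -4 + (18 - f) = 14 - f)
(b(23) + 1793) + 1394 = ((14 - 1*23) + 1793) + 1394 = ((14 - 23) + 1793) + 1394 = (-9 + 1793) + 1394 = 1784 + 1394 = 3178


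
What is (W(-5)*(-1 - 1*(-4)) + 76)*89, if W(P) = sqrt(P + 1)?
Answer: 6764 + 534*I ≈ 6764.0 + 534.0*I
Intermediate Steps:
W(P) = sqrt(1 + P)
(W(-5)*(-1 - 1*(-4)) + 76)*89 = (sqrt(1 - 5)*(-1 - 1*(-4)) + 76)*89 = (sqrt(-4)*(-1 + 4) + 76)*89 = ((2*I)*3 + 76)*89 = (6*I + 76)*89 = (76 + 6*I)*89 = 6764 + 534*I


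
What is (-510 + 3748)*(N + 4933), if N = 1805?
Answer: 21817644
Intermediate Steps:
(-510 + 3748)*(N + 4933) = (-510 + 3748)*(1805 + 4933) = 3238*6738 = 21817644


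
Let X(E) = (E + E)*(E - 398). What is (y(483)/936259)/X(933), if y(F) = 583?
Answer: 583/934676722290 ≈ 6.2374e-10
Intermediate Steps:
X(E) = 2*E*(-398 + E) (X(E) = (2*E)*(-398 + E) = 2*E*(-398 + E))
(y(483)/936259)/X(933) = (583/936259)/((2*933*(-398 + 933))) = (583*(1/936259))/((2*933*535)) = (583/936259)/998310 = (583/936259)*(1/998310) = 583/934676722290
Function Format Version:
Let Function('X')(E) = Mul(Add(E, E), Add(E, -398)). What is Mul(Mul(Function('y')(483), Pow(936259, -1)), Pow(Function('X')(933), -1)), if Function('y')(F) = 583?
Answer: Rational(583, 934676722290) ≈ 6.2374e-10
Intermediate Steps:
Function('X')(E) = Mul(2, E, Add(-398, E)) (Function('X')(E) = Mul(Mul(2, E), Add(-398, E)) = Mul(2, E, Add(-398, E)))
Mul(Mul(Function('y')(483), Pow(936259, -1)), Pow(Function('X')(933), -1)) = Mul(Mul(583, Pow(936259, -1)), Pow(Mul(2, 933, Add(-398, 933)), -1)) = Mul(Mul(583, Rational(1, 936259)), Pow(Mul(2, 933, 535), -1)) = Mul(Rational(583, 936259), Pow(998310, -1)) = Mul(Rational(583, 936259), Rational(1, 998310)) = Rational(583, 934676722290)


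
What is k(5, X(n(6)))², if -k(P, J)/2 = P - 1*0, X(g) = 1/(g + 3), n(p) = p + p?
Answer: 100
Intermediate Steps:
n(p) = 2*p
X(g) = 1/(3 + g)
k(P, J) = -2*P (k(P, J) = -2*(P - 1*0) = -2*(P + 0) = -2*P)
k(5, X(n(6)))² = (-2*5)² = (-10)² = 100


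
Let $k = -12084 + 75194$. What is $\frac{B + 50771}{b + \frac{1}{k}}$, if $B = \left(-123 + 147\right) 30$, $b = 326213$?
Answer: $\frac{3249597010}{20587302431} \approx 0.15784$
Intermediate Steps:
$k = 63110$
$B = 720$ ($B = 24 \cdot 30 = 720$)
$\frac{B + 50771}{b + \frac{1}{k}} = \frac{720 + 50771}{326213 + \frac{1}{63110}} = \frac{51491}{326213 + \frac{1}{63110}} = \frac{51491}{\frac{20587302431}{63110}} = 51491 \cdot \frac{63110}{20587302431} = \frac{3249597010}{20587302431}$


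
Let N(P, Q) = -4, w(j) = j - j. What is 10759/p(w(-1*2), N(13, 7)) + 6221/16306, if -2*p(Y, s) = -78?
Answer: 175678873/635934 ≈ 276.25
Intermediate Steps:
w(j) = 0
p(Y, s) = 39 (p(Y, s) = -1/2*(-78) = 39)
10759/p(w(-1*2), N(13, 7)) + 6221/16306 = 10759/39 + 6221/16306 = 175678873/635934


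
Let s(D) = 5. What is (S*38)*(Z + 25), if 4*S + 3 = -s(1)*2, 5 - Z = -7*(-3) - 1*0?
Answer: -2223/2 ≈ -1111.5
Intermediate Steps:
Z = -16 (Z = 5 - (-7*(-3) - 1*0) = 5 - (21 + 0) = 5 - 1*21 = 5 - 21 = -16)
S = -13/4 (S = -¾ + (-1*5*2)/4 = -¾ + (-5*2)/4 = -¾ + (¼)*(-10) = -¾ - 5/2 = -13/4 ≈ -3.2500)
(S*38)*(Z + 25) = (-13/4*38)*(-16 + 25) = -247/2*9 = -2223/2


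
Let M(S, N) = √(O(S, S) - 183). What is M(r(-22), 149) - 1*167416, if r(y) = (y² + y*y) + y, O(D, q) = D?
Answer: -167416 + √763 ≈ -1.6739e+5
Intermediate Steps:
r(y) = y + 2*y² (r(y) = (y² + y²) + y = 2*y² + y = y + 2*y²)
M(S, N) = √(-183 + S) (M(S, N) = √(S - 183) = √(-183 + S))
M(r(-22), 149) - 1*167416 = √(-183 - 22*(1 + 2*(-22))) - 1*167416 = √(-183 - 22*(1 - 44)) - 167416 = √(-183 - 22*(-43)) - 167416 = √(-183 + 946) - 167416 = √763 - 167416 = -167416 + √763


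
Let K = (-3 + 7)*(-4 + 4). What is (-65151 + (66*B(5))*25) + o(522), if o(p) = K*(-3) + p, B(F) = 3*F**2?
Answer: 59121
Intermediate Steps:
K = 0 (K = 4*0 = 0)
o(p) = p (o(p) = 0*(-3) + p = 0 + p = p)
(-65151 + (66*B(5))*25) + o(522) = (-65151 + (66*(3*5**2))*25) + 522 = (-65151 + (66*(3*25))*25) + 522 = (-65151 + (66*75)*25) + 522 = (-65151 + 4950*25) + 522 = (-65151 + 123750) + 522 = 58599 + 522 = 59121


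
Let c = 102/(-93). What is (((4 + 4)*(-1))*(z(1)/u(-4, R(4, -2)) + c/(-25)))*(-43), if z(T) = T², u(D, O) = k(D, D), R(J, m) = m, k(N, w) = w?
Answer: -54954/775 ≈ -70.908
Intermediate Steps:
u(D, O) = D
c = -34/31 (c = 102*(-1/93) = -34/31 ≈ -1.0968)
(((4 + 4)*(-1))*(z(1)/u(-4, R(4, -2)) + c/(-25)))*(-43) = (((4 + 4)*(-1))*(1²/(-4) - 34/31/(-25)))*(-43) = ((8*(-1))*(1*(-¼) - 34/31*(-1/25)))*(-43) = -8*(-¼ + 34/775)*(-43) = -8*(-639/3100)*(-43) = (1278/775)*(-43) = -54954/775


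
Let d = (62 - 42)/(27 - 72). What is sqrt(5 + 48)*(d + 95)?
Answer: 851*sqrt(53)/9 ≈ 688.38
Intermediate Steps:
d = -4/9 (d = 20/(-45) = 20*(-1/45) = -4/9 ≈ -0.44444)
sqrt(5 + 48)*(d + 95) = sqrt(5 + 48)*(-4/9 + 95) = sqrt(53)*(851/9) = 851*sqrt(53)/9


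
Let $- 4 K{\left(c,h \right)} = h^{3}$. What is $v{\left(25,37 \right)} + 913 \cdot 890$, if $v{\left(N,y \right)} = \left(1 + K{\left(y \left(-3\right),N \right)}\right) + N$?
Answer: $\frac{3234759}{4} \approx 8.0869 \cdot 10^{5}$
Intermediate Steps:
$K{\left(c,h \right)} = - \frac{h^{3}}{4}$
$v{\left(N,y \right)} = 1 + N - \frac{N^{3}}{4}$ ($v{\left(N,y \right)} = \left(1 - \frac{N^{3}}{4}\right) + N = 1 + N - \frac{N^{3}}{4}$)
$v{\left(25,37 \right)} + 913 \cdot 890 = \left(1 + 25 - \frac{25^{3}}{4}\right) + 913 \cdot 890 = \left(1 + 25 - \frac{15625}{4}\right) + 812570 = - \frac{15521}{4} + 812570 = \frac{3234759}{4}$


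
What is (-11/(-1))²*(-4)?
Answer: -484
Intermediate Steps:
(-11/(-1))²*(-4) = (-11*(-1))²*(-4) = 11²*(-4) = 121*(-4) = -484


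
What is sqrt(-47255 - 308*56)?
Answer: 3*I*sqrt(7167) ≈ 253.97*I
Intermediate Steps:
sqrt(-47255 - 308*56) = sqrt(-47255 - 17248) = sqrt(-64503) = 3*I*sqrt(7167)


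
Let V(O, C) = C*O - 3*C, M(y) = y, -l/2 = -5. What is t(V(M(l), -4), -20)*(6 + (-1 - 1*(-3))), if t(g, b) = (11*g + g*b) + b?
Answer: 1856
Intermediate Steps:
l = 10 (l = -2*(-5) = 10)
V(O, C) = -3*C + C*O
t(g, b) = b + 11*g + b*g (t(g, b) = (11*g + b*g) + b = b + 11*g + b*g)
t(V(M(l), -4), -20)*(6 + (-1 - 1*(-3))) = (-20 + 11*(-4*(-3 + 10)) - (-80)*(-3 + 10))*(6 + (-1 - 1*(-3))) = (-20 + 11*(-4*7) - (-80)*7)*(6 + (-1 + 3)) = (-20 + 11*(-28) - 20*(-28))*(6 + 2) = (-20 - 308 + 560)*8 = 232*8 = 1856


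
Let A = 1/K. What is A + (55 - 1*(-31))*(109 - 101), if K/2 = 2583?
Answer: 3554209/5166 ≈ 688.00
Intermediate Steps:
K = 5166 (K = 2*2583 = 5166)
A = 1/5166 ≈ 0.00019357
A + (55 - 1*(-31))*(109 - 101) = 1/5166 + (55 - 1*(-31))*(109 - 101) = 1/5166 + (55 + 31)*8 = 1/5166 + 86*8 = 1/5166 + 688 = 3554209/5166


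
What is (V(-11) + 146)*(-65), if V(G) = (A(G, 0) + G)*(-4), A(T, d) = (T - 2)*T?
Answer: 24830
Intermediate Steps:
A(T, d) = T*(-2 + T) (A(T, d) = (-2 + T)*T = T*(-2 + T))
V(G) = -4*G - 4*G*(-2 + G) (V(G) = (G*(-2 + G) + G)*(-4) = (G + G*(-2 + G))*(-4) = -4*G - 4*G*(-2 + G))
(V(-11) + 146)*(-65) = (4*(-11)*(1 - 1*(-11)) + 146)*(-65) = (4*(-11)*(1 + 11) + 146)*(-65) = (4*(-11)*12 + 146)*(-65) = (-528 + 146)*(-65) = -382*(-65) = 24830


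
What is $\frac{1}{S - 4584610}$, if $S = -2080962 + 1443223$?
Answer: $- \frac{1}{5222349} \approx -1.9148 \cdot 10^{-7}$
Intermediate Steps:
$S = -637739$
$\frac{1}{S - 4584610} = \frac{1}{-637739 - 4584610} = \frac{1}{-5222349} = - \frac{1}{5222349}$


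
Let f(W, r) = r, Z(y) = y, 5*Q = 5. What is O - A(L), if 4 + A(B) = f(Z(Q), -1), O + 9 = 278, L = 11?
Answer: 274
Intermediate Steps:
Q = 1 (Q = (⅕)*5 = 1)
O = 269 (O = -9 + 278 = 269)
A(B) = -5 (A(B) = -4 - 1 = -5)
O - A(L) = 269 - 1*(-5) = 269 + 5 = 274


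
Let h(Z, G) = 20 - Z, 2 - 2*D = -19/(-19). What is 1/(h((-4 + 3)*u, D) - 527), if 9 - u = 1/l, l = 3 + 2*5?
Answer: -13/6475 ≈ -0.0020077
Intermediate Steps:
l = 13 (l = 3 + 10 = 13)
u = 116/13 (u = 9 - 1/13 = 116/13 ≈ 8.9231)
D = 1/2 (D = 1 - (-19)/(2*(-19)) = 1 - (-19)*(-1)/(2*19) = 1 - 1/2*1 = 1 - 1/2 = 1/2 ≈ 0.50000)
1/(h((-4 + 3)*u, D) - 527) = 1/((20 - (-4 + 3)*116/13) - 527) = 1/((20 - (-1)*116/13) - 527) = 1/((20 - 1*(-116/13)) - 527) = 1/((20 + 116/13) - 527) = 1/(376/13 - 527) = 1/(-6475/13) = -13/6475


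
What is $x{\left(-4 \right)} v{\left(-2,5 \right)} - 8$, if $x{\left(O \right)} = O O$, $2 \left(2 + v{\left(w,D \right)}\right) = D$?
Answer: $0$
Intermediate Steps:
$v{\left(w,D \right)} = -2 + \frac{D}{2}$
$x{\left(O \right)} = O^{2}$
$x{\left(-4 \right)} v{\left(-2,5 \right)} - 8 = \left(-4\right)^{2} \left(-2 + \frac{1}{2} \cdot 5\right) - 8 = 16 \left(-2 + \frac{5}{2}\right) - 8 = 16 \cdot \frac{1}{2} - 8 = 8 - 8 = 0$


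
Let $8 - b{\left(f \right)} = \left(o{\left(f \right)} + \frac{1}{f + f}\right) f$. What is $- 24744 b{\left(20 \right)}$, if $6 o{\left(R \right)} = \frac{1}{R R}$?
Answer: $- \frac{926869}{5} \approx -1.8537 \cdot 10^{5}$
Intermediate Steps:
$o{\left(R \right)} = \frac{1}{6 R^{2}}$ ($o{\left(R \right)} = \frac{1}{6 R R} = \frac{1}{6 R^{2}}$)
$b{\left(f \right)} = 8 - f \left(\frac{1}{2 f} + \frac{1}{6 f^{2}}\right)$ ($b{\left(f \right)} = 8 - \left(\frac{1}{6 f^{2}} + \frac{1}{f + f}\right) f = 8 - \left(\frac{1}{6 f^{2}} + \frac{1}{2 f}\right) f = 8 - \left(\frac{1}{2 f} + \frac{1}{6 f^{2}}\right) f = 8 - f \left(\frac{1}{2 f} + \frac{1}{6 f^{2}}\right)$)
$- 24744 b{\left(20 \right)} = - 24744 \frac{-1 + 45 \cdot 20}{6 \cdot 20} = - 24744 \cdot \frac{1}{6} \cdot \frac{1}{20} \left(-1 + 900\right) = - 24744 \cdot \frac{1}{6} \cdot \frac{1}{20} \cdot 899 = \left(-24744\right) \frac{899}{120} = - \frac{926869}{5}$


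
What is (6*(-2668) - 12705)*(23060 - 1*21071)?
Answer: -57110157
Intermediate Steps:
(6*(-2668) - 12705)*(23060 - 1*21071) = (-16008 - 12705)*(23060 - 21071) = -28713*1989 = -57110157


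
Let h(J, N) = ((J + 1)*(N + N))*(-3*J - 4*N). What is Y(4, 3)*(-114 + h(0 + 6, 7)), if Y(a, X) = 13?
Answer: -60086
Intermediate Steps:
h(J, N) = 2*N*(1 + J)*(-4*N - 3*J) (h(J, N) = ((1 + J)*(2*N))*(-4*N - 3*J) = (2*N*(1 + J))*(-4*N - 3*J) = 2*N*(1 + J)*(-4*N - 3*J))
Y(4, 3)*(-114 + h(0 + 6, 7)) = 13*(-114 - 2*7*(3*(0 + 6) + 3*(0 + 6)² + 4*7 + 4*(0 + 6)*7)) = 13*(-114 - 2*7*(3*6 + 3*6² + 28 + 4*6*7)) = 13*(-114 - 2*7*(18 + 3*36 + 28 + 168)) = 13*(-114 - 2*7*(18 + 108 + 28 + 168)) = 13*(-114 - 2*7*322) = 13*(-114 - 4508) = 13*(-4622) = -60086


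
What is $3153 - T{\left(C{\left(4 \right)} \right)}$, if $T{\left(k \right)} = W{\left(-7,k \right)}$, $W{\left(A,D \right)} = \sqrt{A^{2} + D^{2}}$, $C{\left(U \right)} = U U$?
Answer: $3153 - \sqrt{305} \approx 3135.5$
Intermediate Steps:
$C{\left(U \right)} = U^{2}$
$T{\left(k \right)} = \sqrt{49 + k^{2}}$ ($T{\left(k \right)} = \sqrt{\left(-7\right)^{2} + k^{2}} = \sqrt{49 + k^{2}}$)
$3153 - T{\left(C{\left(4 \right)} \right)} = 3153 - \sqrt{49 + \left(4^{2}\right)^{2}} = 3153 - \sqrt{49 + 16^{2}} = 3153 - \sqrt{49 + 256} = 3153 - \sqrt{305}$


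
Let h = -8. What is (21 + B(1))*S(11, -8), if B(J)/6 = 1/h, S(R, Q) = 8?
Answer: 162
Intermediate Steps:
B(J) = -3/4 (B(J) = 6*(1/(-8)) = 6*(1*(-1/8)) = 6*(-1/8) = -3/4)
(21 + B(1))*S(11, -8) = (21 - 3/4)*8 = (81/4)*8 = 162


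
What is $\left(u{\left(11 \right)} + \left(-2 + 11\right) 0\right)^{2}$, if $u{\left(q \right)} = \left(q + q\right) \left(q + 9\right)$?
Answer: $193600$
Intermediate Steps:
$u{\left(q \right)} = 2 q \left(9 + q\right)$
$\left(u{\left(11 \right)} + \left(-2 + 11\right) 0\right)^{2} = \left(2 \cdot 11 \left(9 + 11\right) + \left(-2 + 11\right) 0\right)^{2} = \left(2 \cdot 11 \cdot 20 + 9 \cdot 0\right)^{2} = \left(440 + 0\right)^{2} = 440^{2} = 193600$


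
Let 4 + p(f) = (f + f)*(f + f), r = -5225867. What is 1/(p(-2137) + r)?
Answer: 1/13041205 ≈ 7.6680e-8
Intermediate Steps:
p(f) = -4 + 4*f**2 (p(f) = -4 + (f + f)*(f + f) = -4 + (2*f)*(2*f) = -4 + 4*f**2)
1/(p(-2137) + r) = 1/((-4 + 4*(-2137)**2) - 5225867) = 1/((-4 + 4*4566769) - 5225867) = 1/((-4 + 18267076) - 5225867) = 1/(18267072 - 5225867) = 1/13041205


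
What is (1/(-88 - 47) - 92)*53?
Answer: -658313/135 ≈ -4876.4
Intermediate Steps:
(1/(-88 - 47) - 92)*53 = (1/(-135) - 92)*53 = (-1/135 - 92)*53 = -12421/135*53 = -658313/135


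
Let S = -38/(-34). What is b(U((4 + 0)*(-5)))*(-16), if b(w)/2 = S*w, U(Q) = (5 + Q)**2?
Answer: -136800/17 ≈ -8047.1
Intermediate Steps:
S = 19/17 (S = -38*(-1/34) = 19/17 ≈ 1.1176)
b(w) = 38*w/17 (b(w) = 2*(19*w/17) = 38*w/17)
b(U((4 + 0)*(-5)))*(-16) = (38*(5 + (4 + 0)*(-5))**2/17)*(-16) = (38*(5 + 4*(-5))**2/17)*(-16) = (38*(5 - 20)**2/17)*(-16) = ((38/17)*(-15)**2)*(-16) = ((38/17)*225)*(-16) = (8550/17)*(-16) = -136800/17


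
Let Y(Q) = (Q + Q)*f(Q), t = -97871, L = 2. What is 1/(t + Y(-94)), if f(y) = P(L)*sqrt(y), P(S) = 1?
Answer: I/(-97871*I + 188*sqrt(94)) ≈ -1.0214e-5 + 1.9022e-7*I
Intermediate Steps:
f(y) = sqrt(y) (f(y) = 1*sqrt(y) = sqrt(y))
Y(Q) = 2*Q**(3/2) (Y(Q) = (Q + Q)*sqrt(Q) = (2*Q)*sqrt(Q) = 2*Q**(3/2))
1/(t + Y(-94)) = 1/(-97871 + 2*(-94)**(3/2)) = 1/(-97871 + 2*(-94*I*sqrt(94))) = 1/(-97871 - 188*I*sqrt(94))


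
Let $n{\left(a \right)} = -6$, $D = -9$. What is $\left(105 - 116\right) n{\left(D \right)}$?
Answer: $66$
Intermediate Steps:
$\left(105 - 116\right) n{\left(D \right)} = \left(105 - 116\right) \left(-6\right) = \left(-11\right) \left(-6\right) = 66$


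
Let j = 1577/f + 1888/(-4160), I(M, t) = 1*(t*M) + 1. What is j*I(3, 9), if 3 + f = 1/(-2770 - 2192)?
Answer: -14253931342/967655 ≈ -14730.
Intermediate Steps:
f = -14887/4962 (f = -3 + 1/(-2770 - 2192) = -3 + 1/(-4962) = -3 - 1/4962 = -14887/4962 ≈ -3.0002)
I(M, t) = 1 + M*t (I(M, t) = 1*(M*t) + 1 = M*t + 1 = 1 + M*t)
j = -1018137953/1935310 (j = 1577/(-14887/4962) + 1888/(-4160) = 1577*(-4962/14887) + 1888*(-1/4160) = -7825074/14887 - 59/130 = -1018137953/1935310 ≈ -526.08)
j*I(3, 9) = -1018137953*(1 + 3*9)/1935310 = -1018137953*(1 + 27)/1935310 = -1018137953/1935310*28 = -14253931342/967655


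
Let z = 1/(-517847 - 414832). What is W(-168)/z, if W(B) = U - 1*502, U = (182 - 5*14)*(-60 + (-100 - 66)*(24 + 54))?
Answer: 1359284509242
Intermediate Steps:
U = -1456896 (U = (182 - 70)*(-60 - 166*78) = 112*(-60 - 12948) = 112*(-13008) = -1456896)
z = -1/932679 (z = 1/(-932679) = -1/932679 ≈ -1.0722e-6)
W(B) = -1457398 (W(B) = -1456896 - 1*502 = -1456896 - 502 = -1457398)
W(-168)/z = -1457398/(-1/932679) = -1457398*(-932679) = 1359284509242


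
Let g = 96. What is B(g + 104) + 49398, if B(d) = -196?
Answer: 49202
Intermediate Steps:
B(g + 104) + 49398 = -196 + 49398 = 49202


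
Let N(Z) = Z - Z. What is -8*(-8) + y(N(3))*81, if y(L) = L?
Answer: 64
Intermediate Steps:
N(Z) = 0
-8*(-8) + y(N(3))*81 = -8*(-8) + 0*81 = 64 + 0 = 64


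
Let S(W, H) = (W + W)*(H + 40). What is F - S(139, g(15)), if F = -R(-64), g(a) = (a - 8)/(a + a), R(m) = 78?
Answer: -168943/15 ≈ -11263.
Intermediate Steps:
g(a) = (-8 + a)/(2*a) (g(a) = (-8 + a)/((2*a)) = (-8 + a)*(1/(2*a)) = (-8 + a)/(2*a))
S(W, H) = 2*W*(40 + H) (S(W, H) = (2*W)*(40 + H) = 2*W*(40 + H))
F = -78 (F = -1*78 = -78)
F - S(139, g(15)) = -78 - 2*139*(40 + (1/2)*(-8 + 15)/15) = -78 - 2*139*(40 + (1/2)*(1/15)*7) = -78 - 2*139*(40 + 7/30) = -78 - 2*139*1207/30 = -78 - 1*167773/15 = -78 - 167773/15 = -168943/15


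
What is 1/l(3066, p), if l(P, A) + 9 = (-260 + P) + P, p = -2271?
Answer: 1/5863 ≈ 0.00017056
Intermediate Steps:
l(P, A) = -269 + 2*P (l(P, A) = -9 + ((-260 + P) + P) = -9 + (-260 + 2*P) = -269 + 2*P)
1/l(3066, p) = 1/(-269 + 2*3066) = 1/(-269 + 6132) = 1/5863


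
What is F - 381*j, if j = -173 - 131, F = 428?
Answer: 116252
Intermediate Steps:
j = -304
F - 381*j = 428 - 381*(-304) = 428 + 115824 = 116252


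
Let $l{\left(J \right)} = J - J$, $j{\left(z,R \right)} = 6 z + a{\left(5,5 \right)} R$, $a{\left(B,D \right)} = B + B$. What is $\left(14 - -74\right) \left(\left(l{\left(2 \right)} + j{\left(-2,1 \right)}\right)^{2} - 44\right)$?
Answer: $-3520$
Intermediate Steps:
$a{\left(B,D \right)} = 2 B$
$j{\left(z,R \right)} = 6 z + 10 R$ ($j{\left(z,R \right)} = 6 z + 2 \cdot 5 R = 6 z + 10 R$)
$l{\left(J \right)} = 0$
$\left(14 - -74\right) \left(\left(l{\left(2 \right)} + j{\left(-2,1 \right)}\right)^{2} - 44\right) = \left(14 - -74\right) \left(\left(0 + \left(6 \left(-2\right) + 10 \cdot 1\right)\right)^{2} - 44\right) = \left(14 + 74\right) \left(\left(0 + \left(-12 + 10\right)\right)^{2} - 44\right) = 88 \left(\left(0 - 2\right)^{2} - 44\right) = 88 \left(\left(-2\right)^{2} - 44\right) = 88 \left(4 - 44\right) = 88 \left(-40\right) = -3520$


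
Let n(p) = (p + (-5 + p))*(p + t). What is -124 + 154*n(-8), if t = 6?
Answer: 6344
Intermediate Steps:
n(p) = (-5 + 2*p)*(6 + p) (n(p) = (p + (-5 + p))*(p + 6) = (-5 + 2*p)*(6 + p))
-124 + 154*n(-8) = -124 + 154*(-30 + 2*(-8)² + 7*(-8)) = -124 + 154*(-30 + 2*64 - 56) = -124 + 154*(-30 + 128 - 56) = -124 + 154*42 = -124 + 6468 = 6344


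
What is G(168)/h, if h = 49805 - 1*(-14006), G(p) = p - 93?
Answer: 75/63811 ≈ 0.0011753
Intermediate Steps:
G(p) = -93 + p
h = 63811 (h = 49805 + 14006 = 63811)
G(168)/h = (-93 + 168)/63811 = 75*(1/63811) = 75/63811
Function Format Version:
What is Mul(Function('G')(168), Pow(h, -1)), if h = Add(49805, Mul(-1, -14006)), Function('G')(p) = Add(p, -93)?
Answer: Rational(75, 63811) ≈ 0.0011753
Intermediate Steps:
Function('G')(p) = Add(-93, p)
h = 63811 (h = Add(49805, 14006) = 63811)
Mul(Function('G')(168), Pow(h, -1)) = Mul(Add(-93, 168), Pow(63811, -1)) = Mul(75, Rational(1, 63811)) = Rational(75, 63811)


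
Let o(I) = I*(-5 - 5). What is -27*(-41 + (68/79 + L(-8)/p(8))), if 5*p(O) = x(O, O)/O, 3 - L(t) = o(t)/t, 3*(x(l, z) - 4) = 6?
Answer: -99243/79 ≈ -1256.2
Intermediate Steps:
x(l, z) = 6 (x(l, z) = 4 + (1/3)*6 = 4 + 2 = 6)
o(I) = -10*I (o(I) = I*(-10) = -10*I)
L(t) = 13 (L(t) = 3 - (-10*t)/t = 3 - 1*(-10) = 3 + 10 = 13)
p(O) = 6/(5*O) (p(O) = (6/O)/5 = 6/(5*O))
-27*(-41 + (68/79 + L(-8)/p(8))) = -27*(-41 + (68/79 + 13/(((6/5)/8)))) = -27*(-41 + (68*(1/79) + 13/(((6/5)*(1/8))))) = -27*(-41 + (68/79 + 13/(3/20))) = -27*(-41 + (68/79 + 13*(20/3))) = -27*(-41 + (68/79 + 260/3)) = -27*(-41 + 20744/237) = -27*11027/237 = -99243/79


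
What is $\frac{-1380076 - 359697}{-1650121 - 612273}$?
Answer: $\frac{1739773}{2262394} \approx 0.769$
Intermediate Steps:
$\frac{-1380076 - 359697}{-1650121 - 612273} = - \frac{1739773}{-2262394} = \left(-1739773\right) \left(- \frac{1}{2262394}\right) = \frac{1739773}{2262394}$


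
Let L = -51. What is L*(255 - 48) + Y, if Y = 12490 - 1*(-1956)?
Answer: 3889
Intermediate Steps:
Y = 14446 (Y = 12490 + 1956 = 14446)
L*(255 - 48) + Y = -51*(255 - 48) + 14446 = -51*207 + 14446 = -10557 + 14446 = 3889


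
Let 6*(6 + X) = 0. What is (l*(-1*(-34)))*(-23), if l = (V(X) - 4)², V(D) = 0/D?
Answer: -12512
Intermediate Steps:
X = -6 (X = -6 + (⅙)*0 = -6 + 0 = -6)
V(D) = 0
l = 16 (l = (0 - 4)² = (-4)² = 16)
(l*(-1*(-34)))*(-23) = (16*(-1*(-34)))*(-23) = (16*34)*(-23) = 544*(-23) = -12512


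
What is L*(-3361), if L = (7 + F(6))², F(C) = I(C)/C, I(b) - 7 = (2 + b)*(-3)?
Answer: -2100625/36 ≈ -58351.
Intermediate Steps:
I(b) = 1 - 3*b (I(b) = 7 + (2 + b)*(-3) = 7 + (-6 - 3*b) = 1 - 3*b)
F(C) = (1 - 3*C)/C
L = 625/36 (L = (7 + (-3 + 1/6))² = (7 + (-3 + ⅙))² = (7 - 17/6)² = (25/6)² = 625/36 ≈ 17.361)
L*(-3361) = (625/36)*(-3361) = -2100625/36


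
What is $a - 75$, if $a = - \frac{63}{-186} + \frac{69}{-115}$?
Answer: $- \frac{23331}{310} \approx -75.261$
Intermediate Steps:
$a = - \frac{81}{310}$ ($a = \left(-63\right) \left(- \frac{1}{186}\right) + 69 \left(- \frac{1}{115}\right) = \frac{21}{62} - \frac{3}{5} = - \frac{81}{310} \approx -0.26129$)
$a - 75 = - \frac{81}{310} - 75 = - \frac{23331}{310}$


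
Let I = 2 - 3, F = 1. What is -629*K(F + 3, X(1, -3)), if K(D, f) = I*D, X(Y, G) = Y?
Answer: 2516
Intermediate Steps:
I = -1
K(D, f) = -D
-629*K(F + 3, X(1, -3)) = -(-629)*(1 + 3) = -(-629)*4 = -629*(-4) = 2516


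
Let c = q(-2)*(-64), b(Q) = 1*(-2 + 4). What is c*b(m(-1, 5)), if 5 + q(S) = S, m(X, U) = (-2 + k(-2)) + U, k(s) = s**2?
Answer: 896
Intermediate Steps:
m(X, U) = 2 + U (m(X, U) = (-2 + (-2)**2) + U = (-2 + 4) + U = 2 + U)
b(Q) = 2 (b(Q) = 1*2 = 2)
q(S) = -5 + S
c = 448 (c = (-5 - 2)*(-64) = -7*(-64) = 448)
c*b(m(-1, 5)) = 448*2 = 896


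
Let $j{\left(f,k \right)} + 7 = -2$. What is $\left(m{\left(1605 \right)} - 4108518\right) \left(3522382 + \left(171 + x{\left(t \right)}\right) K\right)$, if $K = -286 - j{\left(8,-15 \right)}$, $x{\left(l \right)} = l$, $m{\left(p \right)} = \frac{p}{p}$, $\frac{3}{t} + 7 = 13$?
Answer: $- \frac{28553178346301}{2} \approx -1.4277 \cdot 10^{13}$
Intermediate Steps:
$t = \frac{1}{2}$ ($t = \frac{3}{-7 + 13} = \frac{3}{6} = 3 \cdot \frac{1}{6} = \frac{1}{2} \approx 0.5$)
$j{\left(f,k \right)} = -9$ ($j{\left(f,k \right)} = -7 - 2 = -9$)
$m{\left(p \right)} = 1$
$K = -277$ ($K = -286 - -9 = -286 + 9 = -277$)
$\left(m{\left(1605 \right)} - 4108518\right) \left(3522382 + \left(171 + x{\left(t \right)}\right) K\right) = \left(1 - 4108518\right) \left(3522382 + \left(171 + \frac{1}{2}\right) \left(-277\right)\right) = - 4108517 \left(3522382 + \frac{343}{2} \left(-277\right)\right) = - 4108517 \left(3522382 - \frac{95011}{2}\right) = \left(-4108517\right) \frac{6949753}{2} = - \frac{28553178346301}{2}$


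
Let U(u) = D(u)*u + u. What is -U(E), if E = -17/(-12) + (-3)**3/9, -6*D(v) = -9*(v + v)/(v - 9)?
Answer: 874/381 ≈ 2.2940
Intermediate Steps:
D(v) = 3*v/(-9 + v) (D(v) = -(-3)/(2*((v - 9)/(v + v))) = -(-3)/(2*((-9 + v)/((2*v)))) = -(-3)/(2*((-9 + v)*(1/(2*v)))) = -(-3)/(2*((-9 + v)/(2*v))) = -(-3)*2*v/(-9 + v)/2 = -(-3)*v/(-9 + v) = 3*v/(-9 + v))
E = -19/12 (E = -17*(-1/12) - 27*1/9 = 17/12 - 3 = -19/12 ≈ -1.5833)
U(u) = u + 3*u**2/(-9 + u) (U(u) = (3*u/(-9 + u))*u + u = 3*u**2/(-9 + u) + u = u + 3*u**2/(-9 + u))
-U(E) = -(-19)*(-9 + 4*(-19/12))/(12*(-9 - 19/12)) = -(-19)*(-9 - 19/3)/(12*(-127/12)) = -(-19)*(-12)*(-46)/(12*127*3) = -1*(-874/381) = 874/381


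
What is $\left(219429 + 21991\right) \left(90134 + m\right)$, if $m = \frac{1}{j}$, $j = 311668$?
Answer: $\frac{1695485629427115}{77917} \approx 2.176 \cdot 10^{10}$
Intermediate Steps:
$m = \frac{1}{311668} \approx 3.2085 \cdot 10^{-6}$
$\left(219429 + 21991\right) \left(90134 + m\right) = \left(219429 + 21991\right) \left(90134 + \frac{1}{311668}\right) = 241420 \cdot \frac{28091883513}{311668} = \frac{1695485629427115}{77917}$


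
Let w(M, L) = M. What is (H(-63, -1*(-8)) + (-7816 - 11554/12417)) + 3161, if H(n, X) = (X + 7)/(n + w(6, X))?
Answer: -1098503176/235923 ≈ -4656.2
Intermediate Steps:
H(n, X) = (7 + X)/(6 + n) (H(n, X) = (X + 7)/(n + 6) = (7 + X)/(6 + n))
(H(-63, -1*(-8)) + (-7816 - 11554/12417)) + 3161 = ((7 - 1*(-8))/(6 - 63) + (-7816 - 11554/12417)) + 3161 = ((7 + 8)/(-57) + (-7816 - 11554*1/12417)) + 3161 = (-1/57*15 + (-7816 - 11554/12417)) + 3161 = (-5/19 - 97062826/12417) + 3161 = -1844255779/235923 + 3161 = -1098503176/235923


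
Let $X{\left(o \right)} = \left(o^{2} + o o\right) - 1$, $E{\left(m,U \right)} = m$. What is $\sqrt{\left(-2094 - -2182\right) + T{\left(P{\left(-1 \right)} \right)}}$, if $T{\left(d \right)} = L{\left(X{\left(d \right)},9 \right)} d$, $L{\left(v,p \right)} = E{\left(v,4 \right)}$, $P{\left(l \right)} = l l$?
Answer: $\sqrt{89} \approx 9.434$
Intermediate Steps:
$P{\left(l \right)} = l^{2}$
$X{\left(o \right)} = -1 + 2 o^{2}$ ($X{\left(o \right)} = \left(o^{2} + o^{2}\right) - 1 = 2 o^{2} - 1 = -1 + 2 o^{2}$)
$L{\left(v,p \right)} = v$
$T{\left(d \right)} = d \left(-1 + 2 d^{2}\right)$ ($T{\left(d \right)} = \left(-1 + 2 d^{2}\right) d = d \left(-1 + 2 d^{2}\right)$)
$\sqrt{\left(-2094 - -2182\right) + T{\left(P{\left(-1 \right)} \right)}} = \sqrt{\left(-2094 - -2182\right) + \left(- \left(-1\right)^{2} + 2 \left(\left(-1\right)^{2}\right)^{3}\right)} = \sqrt{\left(-2094 + 2182\right) + \left(\left(-1\right) 1 + 2 \cdot 1^{3}\right)} = \sqrt{88 + \left(-1 + 2 \cdot 1\right)} = \sqrt{88 + \left(-1 + 2\right)} = \sqrt{88 + 1} = \sqrt{89}$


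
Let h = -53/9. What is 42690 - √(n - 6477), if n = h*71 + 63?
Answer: 42690 - I*√61489/3 ≈ 42690.0 - 82.657*I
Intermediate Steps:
h = -53/9 (h = -53*⅑ = -53/9 ≈ -5.8889)
n = -3196/9 (n = -53/9*71 + 63 = -3763/9 + 63 = -3196/9 ≈ -355.11)
42690 - √(n - 6477) = 42690 - √(-3196/9 - 6477) = 42690 - √(-61489/9) = 42690 - I*√61489/3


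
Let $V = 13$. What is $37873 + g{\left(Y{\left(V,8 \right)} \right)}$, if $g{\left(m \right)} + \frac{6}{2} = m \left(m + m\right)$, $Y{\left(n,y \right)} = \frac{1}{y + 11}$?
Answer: $\frac{13671072}{361} \approx 37870.0$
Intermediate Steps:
$Y{\left(n,y \right)} = \frac{1}{11 + y}$
$g{\left(m \right)} = -3 + 2 m^{2}$ ($g{\left(m \right)} = -3 + m \left(m + m\right) = -3 + m 2 m = -3 + 2 m^{2}$)
$37873 + g{\left(Y{\left(V,8 \right)} \right)} = 37873 - \left(3 - 2 \left(\frac{1}{11 + 8}\right)^{2}\right) = 37873 - \left(3 - 2 \left(\frac{1}{19}\right)^{2}\right) = 37873 - \left(3 - \frac{2}{361}\right) = 37873 + \left(-3 + 2 \cdot \frac{1}{361}\right) = 37873 + \left(-3 + \frac{2}{361}\right) = 37873 - \frac{1081}{361} = \frac{13671072}{361}$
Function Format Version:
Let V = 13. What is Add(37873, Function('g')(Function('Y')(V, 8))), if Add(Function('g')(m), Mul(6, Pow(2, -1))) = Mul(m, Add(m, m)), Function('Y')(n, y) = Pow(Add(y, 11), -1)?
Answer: Rational(13671072, 361) ≈ 37870.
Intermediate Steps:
Function('Y')(n, y) = Pow(Add(11, y), -1)
Function('g')(m) = Add(-3, Mul(2, Pow(m, 2))) (Function('g')(m) = Add(-3, Mul(m, Add(m, m))) = Add(-3, Mul(m, Mul(2, m))) = Add(-3, Mul(2, Pow(m, 2))))
Add(37873, Function('g')(Function('Y')(V, 8))) = Add(37873, Add(-3, Mul(2, Pow(Pow(Add(11, 8), -1), 2)))) = Add(37873, Add(-3, Mul(2, Pow(Pow(19, -1), 2)))) = Add(37873, Add(-3, Mul(2, Pow(Rational(1, 19), 2)))) = Add(37873, Add(-3, Mul(2, Rational(1, 361)))) = Add(37873, Add(-3, Rational(2, 361))) = Add(37873, Rational(-1081, 361)) = Rational(13671072, 361)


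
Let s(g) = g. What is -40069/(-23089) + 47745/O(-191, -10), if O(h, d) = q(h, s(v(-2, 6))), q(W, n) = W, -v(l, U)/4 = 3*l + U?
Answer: -1094731126/4409999 ≈ -248.24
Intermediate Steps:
v(l, U) = -12*l - 4*U (v(l, U) = -4*(3*l + U) = -4*(U + 3*l) = -12*l - 4*U)
O(h, d) = h
-40069/(-23089) + 47745/O(-191, -10) = -40069/(-23089) + 47745/(-191) = -40069*(-1/23089) + 47745*(-1/191) = 40069/23089 - 47745/191 = -1094731126/4409999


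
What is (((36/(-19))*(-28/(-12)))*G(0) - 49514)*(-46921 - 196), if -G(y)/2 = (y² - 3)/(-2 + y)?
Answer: 44314198138/19 ≈ 2.3323e+9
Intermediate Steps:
G(y) = -2*(-3 + y²)/(-2 + y) (G(y) = -2*(y² - 3)/(-2 + y) = -2*(-3 + y²)/(-2 + y))
(((36/(-19))*(-28/(-12)))*G(0) - 49514)*(-46921 - 196) = (((36/(-19))*(-28/(-12)))*(2*(3 - 1*0²)/(-2 + 0)) - 49514)*(-46921 - 196) = (((36*(-1/19))*(-28*(-1/12)))*(2*(3 - 1*0)/(-2)) - 49514)*(-47117) = ((-36/19*7/3)*(2*(-½)*(3 + 0)) - 49514)*(-47117) = (-168*(-1)*3/(19*2) - 49514)*(-47117) = (-84/19*(-3) - 49514)*(-47117) = (252/19 - 49514)*(-47117) = -940514/19*(-47117) = 44314198138/19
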